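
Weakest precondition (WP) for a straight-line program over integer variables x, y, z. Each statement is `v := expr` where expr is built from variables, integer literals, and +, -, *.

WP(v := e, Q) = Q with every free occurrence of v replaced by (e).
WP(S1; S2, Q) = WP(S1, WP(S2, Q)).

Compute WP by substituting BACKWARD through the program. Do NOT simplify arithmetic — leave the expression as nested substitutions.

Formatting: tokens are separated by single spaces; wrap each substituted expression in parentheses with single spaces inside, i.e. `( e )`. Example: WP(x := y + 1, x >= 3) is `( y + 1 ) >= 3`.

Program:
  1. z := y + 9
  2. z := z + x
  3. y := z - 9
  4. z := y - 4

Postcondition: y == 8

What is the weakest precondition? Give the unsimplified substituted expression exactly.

Answer: ( ( ( y + 9 ) + x ) - 9 ) == 8

Derivation:
post: y == 8
stmt 4: z := y - 4  -- replace 0 occurrence(s) of z with (y - 4)
  => y == 8
stmt 3: y := z - 9  -- replace 1 occurrence(s) of y with (z - 9)
  => ( z - 9 ) == 8
stmt 2: z := z + x  -- replace 1 occurrence(s) of z with (z + x)
  => ( ( z + x ) - 9 ) == 8
stmt 1: z := y + 9  -- replace 1 occurrence(s) of z with (y + 9)
  => ( ( ( y + 9 ) + x ) - 9 ) == 8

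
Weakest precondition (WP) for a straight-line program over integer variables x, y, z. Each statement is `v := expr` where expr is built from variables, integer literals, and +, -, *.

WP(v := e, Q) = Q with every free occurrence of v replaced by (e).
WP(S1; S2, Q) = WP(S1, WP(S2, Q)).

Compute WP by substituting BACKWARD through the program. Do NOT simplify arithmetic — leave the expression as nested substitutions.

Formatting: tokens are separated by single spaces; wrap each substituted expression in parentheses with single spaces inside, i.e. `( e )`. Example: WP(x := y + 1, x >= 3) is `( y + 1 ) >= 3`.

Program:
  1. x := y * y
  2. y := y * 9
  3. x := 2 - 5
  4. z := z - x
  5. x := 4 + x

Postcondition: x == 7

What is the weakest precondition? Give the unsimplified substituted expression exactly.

post: x == 7
stmt 5: x := 4 + x  -- replace 1 occurrence(s) of x with (4 + x)
  => ( 4 + x ) == 7
stmt 4: z := z - x  -- replace 0 occurrence(s) of z with (z - x)
  => ( 4 + x ) == 7
stmt 3: x := 2 - 5  -- replace 1 occurrence(s) of x with (2 - 5)
  => ( 4 + ( 2 - 5 ) ) == 7
stmt 2: y := y * 9  -- replace 0 occurrence(s) of y with (y * 9)
  => ( 4 + ( 2 - 5 ) ) == 7
stmt 1: x := y * y  -- replace 0 occurrence(s) of x with (y * y)
  => ( 4 + ( 2 - 5 ) ) == 7

Answer: ( 4 + ( 2 - 5 ) ) == 7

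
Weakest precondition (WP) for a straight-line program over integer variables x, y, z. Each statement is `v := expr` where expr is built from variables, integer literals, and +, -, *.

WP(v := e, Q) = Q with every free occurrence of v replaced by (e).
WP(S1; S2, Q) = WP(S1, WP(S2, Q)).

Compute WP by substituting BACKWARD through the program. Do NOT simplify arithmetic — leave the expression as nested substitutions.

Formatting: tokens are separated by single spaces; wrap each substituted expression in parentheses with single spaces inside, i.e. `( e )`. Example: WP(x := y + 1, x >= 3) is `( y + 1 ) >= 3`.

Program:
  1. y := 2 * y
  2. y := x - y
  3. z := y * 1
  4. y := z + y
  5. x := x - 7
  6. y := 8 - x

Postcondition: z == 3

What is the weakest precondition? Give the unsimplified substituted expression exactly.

Answer: ( ( x - ( 2 * y ) ) * 1 ) == 3

Derivation:
post: z == 3
stmt 6: y := 8 - x  -- replace 0 occurrence(s) of y with (8 - x)
  => z == 3
stmt 5: x := x - 7  -- replace 0 occurrence(s) of x with (x - 7)
  => z == 3
stmt 4: y := z + y  -- replace 0 occurrence(s) of y with (z + y)
  => z == 3
stmt 3: z := y * 1  -- replace 1 occurrence(s) of z with (y * 1)
  => ( y * 1 ) == 3
stmt 2: y := x - y  -- replace 1 occurrence(s) of y with (x - y)
  => ( ( x - y ) * 1 ) == 3
stmt 1: y := 2 * y  -- replace 1 occurrence(s) of y with (2 * y)
  => ( ( x - ( 2 * y ) ) * 1 ) == 3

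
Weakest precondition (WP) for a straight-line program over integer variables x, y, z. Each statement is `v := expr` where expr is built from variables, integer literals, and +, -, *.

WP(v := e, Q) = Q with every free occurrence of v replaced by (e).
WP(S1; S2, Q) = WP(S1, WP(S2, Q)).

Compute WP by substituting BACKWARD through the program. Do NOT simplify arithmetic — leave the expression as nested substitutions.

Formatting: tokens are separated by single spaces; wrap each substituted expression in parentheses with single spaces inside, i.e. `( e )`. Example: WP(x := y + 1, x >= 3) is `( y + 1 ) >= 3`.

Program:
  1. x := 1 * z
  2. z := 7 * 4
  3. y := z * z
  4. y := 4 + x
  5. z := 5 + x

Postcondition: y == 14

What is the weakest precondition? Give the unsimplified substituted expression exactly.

post: y == 14
stmt 5: z := 5 + x  -- replace 0 occurrence(s) of z with (5 + x)
  => y == 14
stmt 4: y := 4 + x  -- replace 1 occurrence(s) of y with (4 + x)
  => ( 4 + x ) == 14
stmt 3: y := z * z  -- replace 0 occurrence(s) of y with (z * z)
  => ( 4 + x ) == 14
stmt 2: z := 7 * 4  -- replace 0 occurrence(s) of z with (7 * 4)
  => ( 4 + x ) == 14
stmt 1: x := 1 * z  -- replace 1 occurrence(s) of x with (1 * z)
  => ( 4 + ( 1 * z ) ) == 14

Answer: ( 4 + ( 1 * z ) ) == 14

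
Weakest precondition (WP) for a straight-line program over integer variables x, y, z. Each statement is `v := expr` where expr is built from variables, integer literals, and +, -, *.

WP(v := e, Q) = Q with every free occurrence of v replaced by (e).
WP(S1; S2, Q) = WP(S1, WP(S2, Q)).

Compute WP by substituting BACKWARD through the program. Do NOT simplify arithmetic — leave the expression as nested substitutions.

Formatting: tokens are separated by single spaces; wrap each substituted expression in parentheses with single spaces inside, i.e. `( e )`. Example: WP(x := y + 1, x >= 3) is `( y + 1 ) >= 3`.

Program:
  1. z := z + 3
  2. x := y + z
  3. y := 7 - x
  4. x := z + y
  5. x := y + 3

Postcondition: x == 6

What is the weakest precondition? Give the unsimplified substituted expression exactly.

post: x == 6
stmt 5: x := y + 3  -- replace 1 occurrence(s) of x with (y + 3)
  => ( y + 3 ) == 6
stmt 4: x := z + y  -- replace 0 occurrence(s) of x with (z + y)
  => ( y + 3 ) == 6
stmt 3: y := 7 - x  -- replace 1 occurrence(s) of y with (7 - x)
  => ( ( 7 - x ) + 3 ) == 6
stmt 2: x := y + z  -- replace 1 occurrence(s) of x with (y + z)
  => ( ( 7 - ( y + z ) ) + 3 ) == 6
stmt 1: z := z + 3  -- replace 1 occurrence(s) of z with (z + 3)
  => ( ( 7 - ( y + ( z + 3 ) ) ) + 3 ) == 6

Answer: ( ( 7 - ( y + ( z + 3 ) ) ) + 3 ) == 6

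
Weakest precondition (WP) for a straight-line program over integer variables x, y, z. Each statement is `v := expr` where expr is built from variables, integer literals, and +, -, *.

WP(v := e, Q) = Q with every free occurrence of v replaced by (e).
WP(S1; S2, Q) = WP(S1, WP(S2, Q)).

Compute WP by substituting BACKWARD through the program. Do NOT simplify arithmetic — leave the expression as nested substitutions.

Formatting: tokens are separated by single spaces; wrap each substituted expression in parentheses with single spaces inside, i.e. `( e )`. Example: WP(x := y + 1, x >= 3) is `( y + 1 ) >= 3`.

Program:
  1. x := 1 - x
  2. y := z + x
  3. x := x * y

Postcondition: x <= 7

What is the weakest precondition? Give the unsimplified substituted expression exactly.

Answer: ( ( 1 - x ) * ( z + ( 1 - x ) ) ) <= 7

Derivation:
post: x <= 7
stmt 3: x := x * y  -- replace 1 occurrence(s) of x with (x * y)
  => ( x * y ) <= 7
stmt 2: y := z + x  -- replace 1 occurrence(s) of y with (z + x)
  => ( x * ( z + x ) ) <= 7
stmt 1: x := 1 - x  -- replace 2 occurrence(s) of x with (1 - x)
  => ( ( 1 - x ) * ( z + ( 1 - x ) ) ) <= 7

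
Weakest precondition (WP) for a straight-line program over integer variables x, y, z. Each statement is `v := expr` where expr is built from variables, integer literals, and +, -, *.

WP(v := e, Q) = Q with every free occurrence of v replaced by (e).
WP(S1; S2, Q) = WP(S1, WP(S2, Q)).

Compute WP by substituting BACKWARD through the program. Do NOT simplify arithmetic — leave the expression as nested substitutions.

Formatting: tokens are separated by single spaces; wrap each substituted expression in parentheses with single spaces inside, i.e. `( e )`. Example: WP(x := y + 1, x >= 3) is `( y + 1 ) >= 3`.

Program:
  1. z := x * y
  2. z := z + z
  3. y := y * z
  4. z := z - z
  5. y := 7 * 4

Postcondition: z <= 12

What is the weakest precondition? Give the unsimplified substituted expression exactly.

post: z <= 12
stmt 5: y := 7 * 4  -- replace 0 occurrence(s) of y with (7 * 4)
  => z <= 12
stmt 4: z := z - z  -- replace 1 occurrence(s) of z with (z - z)
  => ( z - z ) <= 12
stmt 3: y := y * z  -- replace 0 occurrence(s) of y with (y * z)
  => ( z - z ) <= 12
stmt 2: z := z + z  -- replace 2 occurrence(s) of z with (z + z)
  => ( ( z + z ) - ( z + z ) ) <= 12
stmt 1: z := x * y  -- replace 4 occurrence(s) of z with (x * y)
  => ( ( ( x * y ) + ( x * y ) ) - ( ( x * y ) + ( x * y ) ) ) <= 12

Answer: ( ( ( x * y ) + ( x * y ) ) - ( ( x * y ) + ( x * y ) ) ) <= 12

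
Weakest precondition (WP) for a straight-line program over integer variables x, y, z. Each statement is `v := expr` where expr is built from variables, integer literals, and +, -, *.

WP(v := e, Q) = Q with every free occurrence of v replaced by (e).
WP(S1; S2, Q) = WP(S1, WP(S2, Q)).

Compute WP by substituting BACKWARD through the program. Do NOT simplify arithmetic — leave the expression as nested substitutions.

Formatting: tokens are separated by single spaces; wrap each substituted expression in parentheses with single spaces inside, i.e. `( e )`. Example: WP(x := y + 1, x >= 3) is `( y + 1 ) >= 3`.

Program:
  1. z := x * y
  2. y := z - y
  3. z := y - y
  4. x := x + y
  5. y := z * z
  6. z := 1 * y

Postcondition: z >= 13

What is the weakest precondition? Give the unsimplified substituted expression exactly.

post: z >= 13
stmt 6: z := 1 * y  -- replace 1 occurrence(s) of z with (1 * y)
  => ( 1 * y ) >= 13
stmt 5: y := z * z  -- replace 1 occurrence(s) of y with (z * z)
  => ( 1 * ( z * z ) ) >= 13
stmt 4: x := x + y  -- replace 0 occurrence(s) of x with (x + y)
  => ( 1 * ( z * z ) ) >= 13
stmt 3: z := y - y  -- replace 2 occurrence(s) of z with (y - y)
  => ( 1 * ( ( y - y ) * ( y - y ) ) ) >= 13
stmt 2: y := z - y  -- replace 4 occurrence(s) of y with (z - y)
  => ( 1 * ( ( ( z - y ) - ( z - y ) ) * ( ( z - y ) - ( z - y ) ) ) ) >= 13
stmt 1: z := x * y  -- replace 4 occurrence(s) of z with (x * y)
  => ( 1 * ( ( ( ( x * y ) - y ) - ( ( x * y ) - y ) ) * ( ( ( x * y ) - y ) - ( ( x * y ) - y ) ) ) ) >= 13

Answer: ( 1 * ( ( ( ( x * y ) - y ) - ( ( x * y ) - y ) ) * ( ( ( x * y ) - y ) - ( ( x * y ) - y ) ) ) ) >= 13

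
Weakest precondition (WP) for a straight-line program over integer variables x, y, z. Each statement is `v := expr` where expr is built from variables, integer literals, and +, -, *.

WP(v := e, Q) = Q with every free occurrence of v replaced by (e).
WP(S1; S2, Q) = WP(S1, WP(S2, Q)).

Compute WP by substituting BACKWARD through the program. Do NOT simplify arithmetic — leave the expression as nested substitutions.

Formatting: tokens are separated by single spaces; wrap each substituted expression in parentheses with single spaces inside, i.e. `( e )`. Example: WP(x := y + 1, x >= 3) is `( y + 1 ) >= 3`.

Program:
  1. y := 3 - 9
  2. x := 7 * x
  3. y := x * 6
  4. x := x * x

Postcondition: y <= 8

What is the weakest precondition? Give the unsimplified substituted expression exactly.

Answer: ( ( 7 * x ) * 6 ) <= 8

Derivation:
post: y <= 8
stmt 4: x := x * x  -- replace 0 occurrence(s) of x with (x * x)
  => y <= 8
stmt 3: y := x * 6  -- replace 1 occurrence(s) of y with (x * 6)
  => ( x * 6 ) <= 8
stmt 2: x := 7 * x  -- replace 1 occurrence(s) of x with (7 * x)
  => ( ( 7 * x ) * 6 ) <= 8
stmt 1: y := 3 - 9  -- replace 0 occurrence(s) of y with (3 - 9)
  => ( ( 7 * x ) * 6 ) <= 8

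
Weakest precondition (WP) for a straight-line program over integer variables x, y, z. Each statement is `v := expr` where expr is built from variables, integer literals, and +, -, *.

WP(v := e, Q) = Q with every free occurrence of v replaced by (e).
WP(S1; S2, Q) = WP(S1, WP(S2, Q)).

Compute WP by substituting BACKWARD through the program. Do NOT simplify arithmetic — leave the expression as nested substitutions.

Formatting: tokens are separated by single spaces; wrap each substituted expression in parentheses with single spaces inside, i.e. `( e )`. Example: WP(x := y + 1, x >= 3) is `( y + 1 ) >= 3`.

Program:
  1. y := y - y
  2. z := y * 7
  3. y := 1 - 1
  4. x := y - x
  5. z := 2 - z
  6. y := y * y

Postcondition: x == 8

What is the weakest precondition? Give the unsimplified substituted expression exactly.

Answer: ( ( 1 - 1 ) - x ) == 8

Derivation:
post: x == 8
stmt 6: y := y * y  -- replace 0 occurrence(s) of y with (y * y)
  => x == 8
stmt 5: z := 2 - z  -- replace 0 occurrence(s) of z with (2 - z)
  => x == 8
stmt 4: x := y - x  -- replace 1 occurrence(s) of x with (y - x)
  => ( y - x ) == 8
stmt 3: y := 1 - 1  -- replace 1 occurrence(s) of y with (1 - 1)
  => ( ( 1 - 1 ) - x ) == 8
stmt 2: z := y * 7  -- replace 0 occurrence(s) of z with (y * 7)
  => ( ( 1 - 1 ) - x ) == 8
stmt 1: y := y - y  -- replace 0 occurrence(s) of y with (y - y)
  => ( ( 1 - 1 ) - x ) == 8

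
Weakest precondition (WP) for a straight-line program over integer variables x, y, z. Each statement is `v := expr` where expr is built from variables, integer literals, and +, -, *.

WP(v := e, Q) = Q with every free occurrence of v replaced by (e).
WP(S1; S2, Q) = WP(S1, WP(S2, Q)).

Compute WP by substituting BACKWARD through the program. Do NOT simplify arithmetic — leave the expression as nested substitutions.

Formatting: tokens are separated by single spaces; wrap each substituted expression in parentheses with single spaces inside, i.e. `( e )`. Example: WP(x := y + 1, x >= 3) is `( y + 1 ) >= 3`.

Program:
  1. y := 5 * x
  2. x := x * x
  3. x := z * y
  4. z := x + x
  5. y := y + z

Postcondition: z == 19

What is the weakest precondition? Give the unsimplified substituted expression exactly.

Answer: ( ( z * ( 5 * x ) ) + ( z * ( 5 * x ) ) ) == 19

Derivation:
post: z == 19
stmt 5: y := y + z  -- replace 0 occurrence(s) of y with (y + z)
  => z == 19
stmt 4: z := x + x  -- replace 1 occurrence(s) of z with (x + x)
  => ( x + x ) == 19
stmt 3: x := z * y  -- replace 2 occurrence(s) of x with (z * y)
  => ( ( z * y ) + ( z * y ) ) == 19
stmt 2: x := x * x  -- replace 0 occurrence(s) of x with (x * x)
  => ( ( z * y ) + ( z * y ) ) == 19
stmt 1: y := 5 * x  -- replace 2 occurrence(s) of y with (5 * x)
  => ( ( z * ( 5 * x ) ) + ( z * ( 5 * x ) ) ) == 19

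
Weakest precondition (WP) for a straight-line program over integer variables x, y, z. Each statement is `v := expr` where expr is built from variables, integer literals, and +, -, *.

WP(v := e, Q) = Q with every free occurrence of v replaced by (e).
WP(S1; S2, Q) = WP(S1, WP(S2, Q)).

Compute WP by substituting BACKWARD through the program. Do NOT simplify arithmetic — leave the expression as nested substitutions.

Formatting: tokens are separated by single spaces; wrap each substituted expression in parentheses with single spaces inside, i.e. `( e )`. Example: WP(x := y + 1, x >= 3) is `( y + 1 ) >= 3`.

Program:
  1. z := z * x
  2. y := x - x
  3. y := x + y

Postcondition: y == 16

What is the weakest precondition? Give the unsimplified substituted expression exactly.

post: y == 16
stmt 3: y := x + y  -- replace 1 occurrence(s) of y with (x + y)
  => ( x + y ) == 16
stmt 2: y := x - x  -- replace 1 occurrence(s) of y with (x - x)
  => ( x + ( x - x ) ) == 16
stmt 1: z := z * x  -- replace 0 occurrence(s) of z with (z * x)
  => ( x + ( x - x ) ) == 16

Answer: ( x + ( x - x ) ) == 16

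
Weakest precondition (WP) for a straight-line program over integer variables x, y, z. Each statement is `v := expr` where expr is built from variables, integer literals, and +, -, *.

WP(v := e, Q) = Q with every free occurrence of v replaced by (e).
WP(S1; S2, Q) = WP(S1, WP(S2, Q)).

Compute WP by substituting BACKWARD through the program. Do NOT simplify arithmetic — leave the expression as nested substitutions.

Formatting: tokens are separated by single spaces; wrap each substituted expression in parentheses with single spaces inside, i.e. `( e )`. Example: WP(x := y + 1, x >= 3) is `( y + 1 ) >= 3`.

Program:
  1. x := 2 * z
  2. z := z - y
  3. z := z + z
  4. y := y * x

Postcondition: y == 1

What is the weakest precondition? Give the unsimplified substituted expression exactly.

post: y == 1
stmt 4: y := y * x  -- replace 1 occurrence(s) of y with (y * x)
  => ( y * x ) == 1
stmt 3: z := z + z  -- replace 0 occurrence(s) of z with (z + z)
  => ( y * x ) == 1
stmt 2: z := z - y  -- replace 0 occurrence(s) of z with (z - y)
  => ( y * x ) == 1
stmt 1: x := 2 * z  -- replace 1 occurrence(s) of x with (2 * z)
  => ( y * ( 2 * z ) ) == 1

Answer: ( y * ( 2 * z ) ) == 1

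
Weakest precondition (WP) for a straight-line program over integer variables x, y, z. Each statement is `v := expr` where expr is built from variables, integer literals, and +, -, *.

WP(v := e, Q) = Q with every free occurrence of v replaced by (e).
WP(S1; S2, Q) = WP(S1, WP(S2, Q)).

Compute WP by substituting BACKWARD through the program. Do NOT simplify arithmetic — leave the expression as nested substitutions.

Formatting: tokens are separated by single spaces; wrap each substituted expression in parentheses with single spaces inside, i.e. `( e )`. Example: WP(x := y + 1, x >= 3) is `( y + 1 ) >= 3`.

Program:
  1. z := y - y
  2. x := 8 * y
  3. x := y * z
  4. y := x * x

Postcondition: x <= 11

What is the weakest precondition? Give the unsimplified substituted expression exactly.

post: x <= 11
stmt 4: y := x * x  -- replace 0 occurrence(s) of y with (x * x)
  => x <= 11
stmt 3: x := y * z  -- replace 1 occurrence(s) of x with (y * z)
  => ( y * z ) <= 11
stmt 2: x := 8 * y  -- replace 0 occurrence(s) of x with (8 * y)
  => ( y * z ) <= 11
stmt 1: z := y - y  -- replace 1 occurrence(s) of z with (y - y)
  => ( y * ( y - y ) ) <= 11

Answer: ( y * ( y - y ) ) <= 11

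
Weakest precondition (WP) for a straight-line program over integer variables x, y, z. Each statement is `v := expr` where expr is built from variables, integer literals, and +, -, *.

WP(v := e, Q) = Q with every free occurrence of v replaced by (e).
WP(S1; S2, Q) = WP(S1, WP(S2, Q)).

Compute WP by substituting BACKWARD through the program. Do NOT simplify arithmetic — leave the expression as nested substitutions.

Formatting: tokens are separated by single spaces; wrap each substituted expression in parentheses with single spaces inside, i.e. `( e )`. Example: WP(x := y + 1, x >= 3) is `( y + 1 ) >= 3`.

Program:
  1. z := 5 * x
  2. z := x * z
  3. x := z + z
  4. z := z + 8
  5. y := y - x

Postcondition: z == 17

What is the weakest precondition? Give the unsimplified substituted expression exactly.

Answer: ( ( x * ( 5 * x ) ) + 8 ) == 17

Derivation:
post: z == 17
stmt 5: y := y - x  -- replace 0 occurrence(s) of y with (y - x)
  => z == 17
stmt 4: z := z + 8  -- replace 1 occurrence(s) of z with (z + 8)
  => ( z + 8 ) == 17
stmt 3: x := z + z  -- replace 0 occurrence(s) of x with (z + z)
  => ( z + 8 ) == 17
stmt 2: z := x * z  -- replace 1 occurrence(s) of z with (x * z)
  => ( ( x * z ) + 8 ) == 17
stmt 1: z := 5 * x  -- replace 1 occurrence(s) of z with (5 * x)
  => ( ( x * ( 5 * x ) ) + 8 ) == 17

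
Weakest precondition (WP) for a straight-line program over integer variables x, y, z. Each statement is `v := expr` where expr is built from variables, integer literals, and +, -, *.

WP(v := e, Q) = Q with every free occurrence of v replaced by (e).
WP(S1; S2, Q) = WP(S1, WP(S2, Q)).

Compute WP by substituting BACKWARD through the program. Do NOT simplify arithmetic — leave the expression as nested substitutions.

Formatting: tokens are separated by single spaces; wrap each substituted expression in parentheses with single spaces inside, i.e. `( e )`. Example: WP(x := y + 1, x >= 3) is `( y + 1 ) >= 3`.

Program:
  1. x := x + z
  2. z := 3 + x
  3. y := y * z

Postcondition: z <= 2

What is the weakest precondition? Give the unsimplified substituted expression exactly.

post: z <= 2
stmt 3: y := y * z  -- replace 0 occurrence(s) of y with (y * z)
  => z <= 2
stmt 2: z := 3 + x  -- replace 1 occurrence(s) of z with (3 + x)
  => ( 3 + x ) <= 2
stmt 1: x := x + z  -- replace 1 occurrence(s) of x with (x + z)
  => ( 3 + ( x + z ) ) <= 2

Answer: ( 3 + ( x + z ) ) <= 2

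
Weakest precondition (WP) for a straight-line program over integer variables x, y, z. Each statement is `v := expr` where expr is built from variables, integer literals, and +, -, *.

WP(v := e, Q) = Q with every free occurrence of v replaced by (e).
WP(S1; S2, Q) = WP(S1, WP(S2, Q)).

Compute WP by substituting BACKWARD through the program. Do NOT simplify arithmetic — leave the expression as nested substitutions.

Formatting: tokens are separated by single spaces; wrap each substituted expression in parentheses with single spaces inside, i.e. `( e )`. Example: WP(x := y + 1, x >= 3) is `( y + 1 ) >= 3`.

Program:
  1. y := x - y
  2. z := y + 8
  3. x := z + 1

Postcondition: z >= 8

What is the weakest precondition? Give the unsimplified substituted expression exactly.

Answer: ( ( x - y ) + 8 ) >= 8

Derivation:
post: z >= 8
stmt 3: x := z + 1  -- replace 0 occurrence(s) of x with (z + 1)
  => z >= 8
stmt 2: z := y + 8  -- replace 1 occurrence(s) of z with (y + 8)
  => ( y + 8 ) >= 8
stmt 1: y := x - y  -- replace 1 occurrence(s) of y with (x - y)
  => ( ( x - y ) + 8 ) >= 8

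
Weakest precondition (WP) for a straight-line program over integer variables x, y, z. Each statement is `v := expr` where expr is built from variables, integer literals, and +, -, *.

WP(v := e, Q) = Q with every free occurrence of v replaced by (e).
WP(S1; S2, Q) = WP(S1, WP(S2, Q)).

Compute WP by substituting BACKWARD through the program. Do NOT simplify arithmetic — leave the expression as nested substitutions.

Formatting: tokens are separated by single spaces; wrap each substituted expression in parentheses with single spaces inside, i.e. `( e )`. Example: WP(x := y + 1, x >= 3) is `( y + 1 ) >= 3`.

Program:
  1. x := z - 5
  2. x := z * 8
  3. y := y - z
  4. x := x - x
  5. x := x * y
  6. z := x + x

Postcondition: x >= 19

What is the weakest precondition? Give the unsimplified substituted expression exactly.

post: x >= 19
stmt 6: z := x + x  -- replace 0 occurrence(s) of z with (x + x)
  => x >= 19
stmt 5: x := x * y  -- replace 1 occurrence(s) of x with (x * y)
  => ( x * y ) >= 19
stmt 4: x := x - x  -- replace 1 occurrence(s) of x with (x - x)
  => ( ( x - x ) * y ) >= 19
stmt 3: y := y - z  -- replace 1 occurrence(s) of y with (y - z)
  => ( ( x - x ) * ( y - z ) ) >= 19
stmt 2: x := z * 8  -- replace 2 occurrence(s) of x with (z * 8)
  => ( ( ( z * 8 ) - ( z * 8 ) ) * ( y - z ) ) >= 19
stmt 1: x := z - 5  -- replace 0 occurrence(s) of x with (z - 5)
  => ( ( ( z * 8 ) - ( z * 8 ) ) * ( y - z ) ) >= 19

Answer: ( ( ( z * 8 ) - ( z * 8 ) ) * ( y - z ) ) >= 19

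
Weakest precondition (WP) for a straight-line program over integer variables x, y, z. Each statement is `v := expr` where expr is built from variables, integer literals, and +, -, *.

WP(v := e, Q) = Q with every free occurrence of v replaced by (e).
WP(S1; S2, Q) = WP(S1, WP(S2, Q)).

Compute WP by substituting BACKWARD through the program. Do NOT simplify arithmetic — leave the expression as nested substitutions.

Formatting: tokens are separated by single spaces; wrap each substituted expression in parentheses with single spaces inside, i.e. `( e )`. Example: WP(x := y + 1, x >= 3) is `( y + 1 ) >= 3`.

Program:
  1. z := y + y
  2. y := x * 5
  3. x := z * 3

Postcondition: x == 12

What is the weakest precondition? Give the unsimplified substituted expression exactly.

Answer: ( ( y + y ) * 3 ) == 12

Derivation:
post: x == 12
stmt 3: x := z * 3  -- replace 1 occurrence(s) of x with (z * 3)
  => ( z * 3 ) == 12
stmt 2: y := x * 5  -- replace 0 occurrence(s) of y with (x * 5)
  => ( z * 3 ) == 12
stmt 1: z := y + y  -- replace 1 occurrence(s) of z with (y + y)
  => ( ( y + y ) * 3 ) == 12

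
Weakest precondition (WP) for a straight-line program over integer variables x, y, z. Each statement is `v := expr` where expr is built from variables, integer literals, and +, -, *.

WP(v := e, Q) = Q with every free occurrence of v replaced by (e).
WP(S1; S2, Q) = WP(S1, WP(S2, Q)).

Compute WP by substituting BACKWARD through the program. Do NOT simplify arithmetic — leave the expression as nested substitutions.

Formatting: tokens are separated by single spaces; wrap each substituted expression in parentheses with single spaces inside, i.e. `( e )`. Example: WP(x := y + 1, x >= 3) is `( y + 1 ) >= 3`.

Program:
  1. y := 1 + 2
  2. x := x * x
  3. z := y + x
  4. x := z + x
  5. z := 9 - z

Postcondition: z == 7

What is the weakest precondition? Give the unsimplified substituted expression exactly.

Answer: ( 9 - ( ( 1 + 2 ) + ( x * x ) ) ) == 7

Derivation:
post: z == 7
stmt 5: z := 9 - z  -- replace 1 occurrence(s) of z with (9 - z)
  => ( 9 - z ) == 7
stmt 4: x := z + x  -- replace 0 occurrence(s) of x with (z + x)
  => ( 9 - z ) == 7
stmt 3: z := y + x  -- replace 1 occurrence(s) of z with (y + x)
  => ( 9 - ( y + x ) ) == 7
stmt 2: x := x * x  -- replace 1 occurrence(s) of x with (x * x)
  => ( 9 - ( y + ( x * x ) ) ) == 7
stmt 1: y := 1 + 2  -- replace 1 occurrence(s) of y with (1 + 2)
  => ( 9 - ( ( 1 + 2 ) + ( x * x ) ) ) == 7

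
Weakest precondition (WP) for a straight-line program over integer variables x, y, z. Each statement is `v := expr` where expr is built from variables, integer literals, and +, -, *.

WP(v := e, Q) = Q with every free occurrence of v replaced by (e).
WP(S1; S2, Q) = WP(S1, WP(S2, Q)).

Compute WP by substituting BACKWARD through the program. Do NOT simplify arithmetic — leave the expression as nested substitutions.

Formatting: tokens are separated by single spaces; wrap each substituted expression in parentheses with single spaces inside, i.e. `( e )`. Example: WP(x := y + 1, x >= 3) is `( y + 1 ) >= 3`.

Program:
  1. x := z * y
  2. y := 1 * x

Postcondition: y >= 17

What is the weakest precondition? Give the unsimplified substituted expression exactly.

Answer: ( 1 * ( z * y ) ) >= 17

Derivation:
post: y >= 17
stmt 2: y := 1 * x  -- replace 1 occurrence(s) of y with (1 * x)
  => ( 1 * x ) >= 17
stmt 1: x := z * y  -- replace 1 occurrence(s) of x with (z * y)
  => ( 1 * ( z * y ) ) >= 17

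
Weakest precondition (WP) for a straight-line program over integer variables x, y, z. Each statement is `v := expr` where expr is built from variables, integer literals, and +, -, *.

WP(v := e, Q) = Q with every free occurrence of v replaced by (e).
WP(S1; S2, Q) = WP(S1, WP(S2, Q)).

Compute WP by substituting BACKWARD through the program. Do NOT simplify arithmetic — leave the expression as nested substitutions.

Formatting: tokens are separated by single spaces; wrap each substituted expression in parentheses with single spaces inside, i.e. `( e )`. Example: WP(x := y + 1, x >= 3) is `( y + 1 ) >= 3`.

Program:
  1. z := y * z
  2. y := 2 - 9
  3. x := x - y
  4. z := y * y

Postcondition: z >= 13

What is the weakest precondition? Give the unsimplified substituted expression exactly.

Answer: ( ( 2 - 9 ) * ( 2 - 9 ) ) >= 13

Derivation:
post: z >= 13
stmt 4: z := y * y  -- replace 1 occurrence(s) of z with (y * y)
  => ( y * y ) >= 13
stmt 3: x := x - y  -- replace 0 occurrence(s) of x with (x - y)
  => ( y * y ) >= 13
stmt 2: y := 2 - 9  -- replace 2 occurrence(s) of y with (2 - 9)
  => ( ( 2 - 9 ) * ( 2 - 9 ) ) >= 13
stmt 1: z := y * z  -- replace 0 occurrence(s) of z with (y * z)
  => ( ( 2 - 9 ) * ( 2 - 9 ) ) >= 13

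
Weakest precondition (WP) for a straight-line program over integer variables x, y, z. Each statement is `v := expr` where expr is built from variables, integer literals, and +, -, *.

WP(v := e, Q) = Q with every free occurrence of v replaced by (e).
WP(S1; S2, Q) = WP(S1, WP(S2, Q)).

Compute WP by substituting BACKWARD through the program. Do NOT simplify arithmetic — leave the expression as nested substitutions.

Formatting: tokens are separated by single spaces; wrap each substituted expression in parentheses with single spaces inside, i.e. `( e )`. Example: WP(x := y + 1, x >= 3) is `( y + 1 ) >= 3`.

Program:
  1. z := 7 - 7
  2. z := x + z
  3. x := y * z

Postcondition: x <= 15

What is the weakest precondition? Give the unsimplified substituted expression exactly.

Answer: ( y * ( x + ( 7 - 7 ) ) ) <= 15

Derivation:
post: x <= 15
stmt 3: x := y * z  -- replace 1 occurrence(s) of x with (y * z)
  => ( y * z ) <= 15
stmt 2: z := x + z  -- replace 1 occurrence(s) of z with (x + z)
  => ( y * ( x + z ) ) <= 15
stmt 1: z := 7 - 7  -- replace 1 occurrence(s) of z with (7 - 7)
  => ( y * ( x + ( 7 - 7 ) ) ) <= 15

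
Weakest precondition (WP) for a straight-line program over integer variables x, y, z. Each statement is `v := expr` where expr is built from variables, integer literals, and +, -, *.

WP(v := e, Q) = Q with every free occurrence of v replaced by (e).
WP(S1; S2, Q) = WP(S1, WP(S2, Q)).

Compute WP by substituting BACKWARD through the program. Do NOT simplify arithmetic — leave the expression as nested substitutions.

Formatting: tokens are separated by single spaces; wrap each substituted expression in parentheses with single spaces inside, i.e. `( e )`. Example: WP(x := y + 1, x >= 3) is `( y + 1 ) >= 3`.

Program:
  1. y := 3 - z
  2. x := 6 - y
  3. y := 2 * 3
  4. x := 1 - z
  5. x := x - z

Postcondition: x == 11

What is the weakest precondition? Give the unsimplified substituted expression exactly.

post: x == 11
stmt 5: x := x - z  -- replace 1 occurrence(s) of x with (x - z)
  => ( x - z ) == 11
stmt 4: x := 1 - z  -- replace 1 occurrence(s) of x with (1 - z)
  => ( ( 1 - z ) - z ) == 11
stmt 3: y := 2 * 3  -- replace 0 occurrence(s) of y with (2 * 3)
  => ( ( 1 - z ) - z ) == 11
stmt 2: x := 6 - y  -- replace 0 occurrence(s) of x with (6 - y)
  => ( ( 1 - z ) - z ) == 11
stmt 1: y := 3 - z  -- replace 0 occurrence(s) of y with (3 - z)
  => ( ( 1 - z ) - z ) == 11

Answer: ( ( 1 - z ) - z ) == 11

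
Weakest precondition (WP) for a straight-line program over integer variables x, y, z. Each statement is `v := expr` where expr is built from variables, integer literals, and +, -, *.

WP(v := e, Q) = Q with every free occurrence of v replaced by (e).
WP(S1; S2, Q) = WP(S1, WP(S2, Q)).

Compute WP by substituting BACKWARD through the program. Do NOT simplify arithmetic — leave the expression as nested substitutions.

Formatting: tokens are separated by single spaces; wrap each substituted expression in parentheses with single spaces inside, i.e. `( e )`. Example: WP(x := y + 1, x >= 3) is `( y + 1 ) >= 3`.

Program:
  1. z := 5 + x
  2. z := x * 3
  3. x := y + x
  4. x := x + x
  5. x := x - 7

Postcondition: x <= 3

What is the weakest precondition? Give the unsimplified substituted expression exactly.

post: x <= 3
stmt 5: x := x - 7  -- replace 1 occurrence(s) of x with (x - 7)
  => ( x - 7 ) <= 3
stmt 4: x := x + x  -- replace 1 occurrence(s) of x with (x + x)
  => ( ( x + x ) - 7 ) <= 3
stmt 3: x := y + x  -- replace 2 occurrence(s) of x with (y + x)
  => ( ( ( y + x ) + ( y + x ) ) - 7 ) <= 3
stmt 2: z := x * 3  -- replace 0 occurrence(s) of z with (x * 3)
  => ( ( ( y + x ) + ( y + x ) ) - 7 ) <= 3
stmt 1: z := 5 + x  -- replace 0 occurrence(s) of z with (5 + x)
  => ( ( ( y + x ) + ( y + x ) ) - 7 ) <= 3

Answer: ( ( ( y + x ) + ( y + x ) ) - 7 ) <= 3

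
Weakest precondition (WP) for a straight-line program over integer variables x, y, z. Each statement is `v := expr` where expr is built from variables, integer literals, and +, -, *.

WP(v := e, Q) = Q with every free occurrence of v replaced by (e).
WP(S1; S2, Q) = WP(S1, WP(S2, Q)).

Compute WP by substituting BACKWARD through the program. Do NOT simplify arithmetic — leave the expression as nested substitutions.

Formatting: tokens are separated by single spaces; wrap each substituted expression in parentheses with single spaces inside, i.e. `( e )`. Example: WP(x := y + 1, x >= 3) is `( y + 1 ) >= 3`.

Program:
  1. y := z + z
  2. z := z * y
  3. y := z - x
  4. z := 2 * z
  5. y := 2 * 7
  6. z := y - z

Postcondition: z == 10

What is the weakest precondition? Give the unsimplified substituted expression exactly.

Answer: ( ( 2 * 7 ) - ( 2 * ( z * ( z + z ) ) ) ) == 10

Derivation:
post: z == 10
stmt 6: z := y - z  -- replace 1 occurrence(s) of z with (y - z)
  => ( y - z ) == 10
stmt 5: y := 2 * 7  -- replace 1 occurrence(s) of y with (2 * 7)
  => ( ( 2 * 7 ) - z ) == 10
stmt 4: z := 2 * z  -- replace 1 occurrence(s) of z with (2 * z)
  => ( ( 2 * 7 ) - ( 2 * z ) ) == 10
stmt 3: y := z - x  -- replace 0 occurrence(s) of y with (z - x)
  => ( ( 2 * 7 ) - ( 2 * z ) ) == 10
stmt 2: z := z * y  -- replace 1 occurrence(s) of z with (z * y)
  => ( ( 2 * 7 ) - ( 2 * ( z * y ) ) ) == 10
stmt 1: y := z + z  -- replace 1 occurrence(s) of y with (z + z)
  => ( ( 2 * 7 ) - ( 2 * ( z * ( z + z ) ) ) ) == 10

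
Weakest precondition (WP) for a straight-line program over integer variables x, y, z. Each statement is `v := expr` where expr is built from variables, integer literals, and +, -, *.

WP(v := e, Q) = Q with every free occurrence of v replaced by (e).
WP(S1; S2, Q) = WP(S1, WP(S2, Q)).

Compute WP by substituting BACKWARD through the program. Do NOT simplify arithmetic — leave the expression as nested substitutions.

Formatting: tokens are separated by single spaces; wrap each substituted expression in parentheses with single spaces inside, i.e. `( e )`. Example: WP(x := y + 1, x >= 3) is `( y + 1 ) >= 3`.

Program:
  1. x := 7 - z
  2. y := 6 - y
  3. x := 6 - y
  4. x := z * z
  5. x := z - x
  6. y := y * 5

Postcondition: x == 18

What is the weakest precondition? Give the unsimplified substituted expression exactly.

Answer: ( z - ( z * z ) ) == 18

Derivation:
post: x == 18
stmt 6: y := y * 5  -- replace 0 occurrence(s) of y with (y * 5)
  => x == 18
stmt 5: x := z - x  -- replace 1 occurrence(s) of x with (z - x)
  => ( z - x ) == 18
stmt 4: x := z * z  -- replace 1 occurrence(s) of x with (z * z)
  => ( z - ( z * z ) ) == 18
stmt 3: x := 6 - y  -- replace 0 occurrence(s) of x with (6 - y)
  => ( z - ( z * z ) ) == 18
stmt 2: y := 6 - y  -- replace 0 occurrence(s) of y with (6 - y)
  => ( z - ( z * z ) ) == 18
stmt 1: x := 7 - z  -- replace 0 occurrence(s) of x with (7 - z)
  => ( z - ( z * z ) ) == 18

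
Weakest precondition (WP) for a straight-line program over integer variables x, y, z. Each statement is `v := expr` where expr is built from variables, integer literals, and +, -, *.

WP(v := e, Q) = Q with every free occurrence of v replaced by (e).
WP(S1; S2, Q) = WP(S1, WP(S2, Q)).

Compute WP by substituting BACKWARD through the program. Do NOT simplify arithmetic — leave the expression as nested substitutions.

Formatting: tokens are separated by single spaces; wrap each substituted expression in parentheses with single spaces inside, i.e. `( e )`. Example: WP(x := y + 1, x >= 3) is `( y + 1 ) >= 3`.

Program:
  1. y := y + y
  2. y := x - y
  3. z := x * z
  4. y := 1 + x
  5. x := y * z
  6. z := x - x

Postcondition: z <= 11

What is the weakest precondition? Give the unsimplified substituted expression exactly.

post: z <= 11
stmt 6: z := x - x  -- replace 1 occurrence(s) of z with (x - x)
  => ( x - x ) <= 11
stmt 5: x := y * z  -- replace 2 occurrence(s) of x with (y * z)
  => ( ( y * z ) - ( y * z ) ) <= 11
stmt 4: y := 1 + x  -- replace 2 occurrence(s) of y with (1 + x)
  => ( ( ( 1 + x ) * z ) - ( ( 1 + x ) * z ) ) <= 11
stmt 3: z := x * z  -- replace 2 occurrence(s) of z with (x * z)
  => ( ( ( 1 + x ) * ( x * z ) ) - ( ( 1 + x ) * ( x * z ) ) ) <= 11
stmt 2: y := x - y  -- replace 0 occurrence(s) of y with (x - y)
  => ( ( ( 1 + x ) * ( x * z ) ) - ( ( 1 + x ) * ( x * z ) ) ) <= 11
stmt 1: y := y + y  -- replace 0 occurrence(s) of y with (y + y)
  => ( ( ( 1 + x ) * ( x * z ) ) - ( ( 1 + x ) * ( x * z ) ) ) <= 11

Answer: ( ( ( 1 + x ) * ( x * z ) ) - ( ( 1 + x ) * ( x * z ) ) ) <= 11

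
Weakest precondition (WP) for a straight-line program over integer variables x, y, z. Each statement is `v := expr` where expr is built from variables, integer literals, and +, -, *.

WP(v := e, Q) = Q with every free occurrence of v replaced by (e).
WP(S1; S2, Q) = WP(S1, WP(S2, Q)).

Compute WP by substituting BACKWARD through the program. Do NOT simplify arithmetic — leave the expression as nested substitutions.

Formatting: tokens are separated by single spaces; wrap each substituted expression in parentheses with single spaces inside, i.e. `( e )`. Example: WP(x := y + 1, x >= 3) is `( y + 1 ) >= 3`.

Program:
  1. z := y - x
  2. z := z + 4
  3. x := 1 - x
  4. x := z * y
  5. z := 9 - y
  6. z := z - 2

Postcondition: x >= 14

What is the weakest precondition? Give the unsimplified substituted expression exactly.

Answer: ( ( ( y - x ) + 4 ) * y ) >= 14

Derivation:
post: x >= 14
stmt 6: z := z - 2  -- replace 0 occurrence(s) of z with (z - 2)
  => x >= 14
stmt 5: z := 9 - y  -- replace 0 occurrence(s) of z with (9 - y)
  => x >= 14
stmt 4: x := z * y  -- replace 1 occurrence(s) of x with (z * y)
  => ( z * y ) >= 14
stmt 3: x := 1 - x  -- replace 0 occurrence(s) of x with (1 - x)
  => ( z * y ) >= 14
stmt 2: z := z + 4  -- replace 1 occurrence(s) of z with (z + 4)
  => ( ( z + 4 ) * y ) >= 14
stmt 1: z := y - x  -- replace 1 occurrence(s) of z with (y - x)
  => ( ( ( y - x ) + 4 ) * y ) >= 14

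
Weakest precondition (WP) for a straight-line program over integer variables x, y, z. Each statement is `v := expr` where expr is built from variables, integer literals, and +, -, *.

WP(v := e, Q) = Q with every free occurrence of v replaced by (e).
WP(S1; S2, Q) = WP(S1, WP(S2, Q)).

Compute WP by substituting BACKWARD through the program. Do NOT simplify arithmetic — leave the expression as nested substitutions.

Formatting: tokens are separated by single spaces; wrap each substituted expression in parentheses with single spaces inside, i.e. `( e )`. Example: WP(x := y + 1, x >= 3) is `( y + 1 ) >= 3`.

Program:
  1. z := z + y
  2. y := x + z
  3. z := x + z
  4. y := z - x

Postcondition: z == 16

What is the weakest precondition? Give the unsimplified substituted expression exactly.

post: z == 16
stmt 4: y := z - x  -- replace 0 occurrence(s) of y with (z - x)
  => z == 16
stmt 3: z := x + z  -- replace 1 occurrence(s) of z with (x + z)
  => ( x + z ) == 16
stmt 2: y := x + z  -- replace 0 occurrence(s) of y with (x + z)
  => ( x + z ) == 16
stmt 1: z := z + y  -- replace 1 occurrence(s) of z with (z + y)
  => ( x + ( z + y ) ) == 16

Answer: ( x + ( z + y ) ) == 16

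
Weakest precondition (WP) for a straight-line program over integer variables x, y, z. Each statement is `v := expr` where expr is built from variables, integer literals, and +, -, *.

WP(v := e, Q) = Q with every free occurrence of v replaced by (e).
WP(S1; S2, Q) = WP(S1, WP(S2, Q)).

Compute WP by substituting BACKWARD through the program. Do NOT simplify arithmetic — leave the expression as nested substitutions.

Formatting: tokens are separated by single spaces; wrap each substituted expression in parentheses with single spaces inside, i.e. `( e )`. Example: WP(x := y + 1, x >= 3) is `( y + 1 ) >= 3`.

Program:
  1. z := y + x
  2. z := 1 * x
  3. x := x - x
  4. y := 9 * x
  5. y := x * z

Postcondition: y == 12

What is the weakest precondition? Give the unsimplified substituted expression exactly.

Answer: ( ( x - x ) * ( 1 * x ) ) == 12

Derivation:
post: y == 12
stmt 5: y := x * z  -- replace 1 occurrence(s) of y with (x * z)
  => ( x * z ) == 12
stmt 4: y := 9 * x  -- replace 0 occurrence(s) of y with (9 * x)
  => ( x * z ) == 12
stmt 3: x := x - x  -- replace 1 occurrence(s) of x with (x - x)
  => ( ( x - x ) * z ) == 12
stmt 2: z := 1 * x  -- replace 1 occurrence(s) of z with (1 * x)
  => ( ( x - x ) * ( 1 * x ) ) == 12
stmt 1: z := y + x  -- replace 0 occurrence(s) of z with (y + x)
  => ( ( x - x ) * ( 1 * x ) ) == 12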